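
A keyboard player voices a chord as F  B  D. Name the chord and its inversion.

B diminished, second inversion

The pitch classes F, B, D arrange in thirds as B–D–F: a B diminished triad.
The lowest note is F, the fifth of the chord, so this is second inversion (figured bass 6/4).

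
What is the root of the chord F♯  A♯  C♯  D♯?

The distinct letter names are F#, A#, C#, D#. Arranged as a stack of thirds they read D#–F#–A#–C#, so D# is the root (a D# minor seventh chord).

D#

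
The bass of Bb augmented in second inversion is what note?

In second inversion the fifth is lowest. For Bb augmented (Bb–D–F#) that is F#.

F#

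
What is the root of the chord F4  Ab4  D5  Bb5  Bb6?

Reordering F, Ab, D, Bb into stacked thirds gives Bb–D–F–Ab; the bottom of that stack, Bb, is the root.

Bb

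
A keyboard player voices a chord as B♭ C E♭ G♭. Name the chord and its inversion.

Reducing to letter names: Bb, C, Eb, Gb. These stack in thirds as C–Eb–Gb–Bb — a C half-diminished seventh chord.
With the seventh (Bb) in the bass, the chord is in third inversion (figured bass 4/2).

C half-diminished seventh, third inversion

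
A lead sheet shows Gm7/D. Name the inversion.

second inversion

Gm7/D means G minor seventh with D in the bass. D is the fifth of G minor seventh (G–Bb–D–F), so this is second inversion.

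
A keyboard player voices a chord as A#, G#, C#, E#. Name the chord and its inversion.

A# minor seventh, root position

The pitch classes A#, G#, C#, E# arrange in thirds as A#–C#–E#–G#: an A# minor seventh chord.
With the root (A#) in the bass, the chord is in root position (figured bass 7).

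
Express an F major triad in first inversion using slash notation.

First inversion of F major has the third (A) in the bass. As a slash chord: F/A.

F/A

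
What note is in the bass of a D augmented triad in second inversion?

A#

The fifth of D augmented (D–F#–A#) is A#; that is the bass in second inversion.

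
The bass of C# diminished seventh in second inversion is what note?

In second inversion the fifth is lowest. For C# diminished seventh (C#–E–G–Bb) that is G.

G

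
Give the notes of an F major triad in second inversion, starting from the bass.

C, F, A

The chord tones are F–A–C. With the fifth (C) lowest for second inversion: C, F, A.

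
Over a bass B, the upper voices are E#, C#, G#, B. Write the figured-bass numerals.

4/2

The notes B, E#, C#, G# stack in thirds as C#–E#–G#–B — a C# dominant seventh chord. The bass B is the seventh, so this is third inversion: figured 4/2.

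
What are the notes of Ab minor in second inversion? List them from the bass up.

Spelling Ab minor: Ab–Cb–Eb. In second inversion the fifth is bass, giving Eb, Ab, Cb from the bottom.

Eb, Ab, Cb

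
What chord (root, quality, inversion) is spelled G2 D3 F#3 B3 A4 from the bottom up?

The pitch classes G, D, F#, B, A arrange in thirds as G–B–D–F#–A: a G major ninth chord.
With the root (G) in the bass, the chord is in root position.

G major ninth, root position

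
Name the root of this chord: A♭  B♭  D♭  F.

Bb

Reordering Ab, Bb, Db, F into stacked thirds gives Bb–Db–F–Ab; the bottom of that stack, Bb, is the root.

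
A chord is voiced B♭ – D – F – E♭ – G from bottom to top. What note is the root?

Bb, D, F, Eb, G are the tones of an Eb major ninth chord (Eb–G–Bb–D–F), making Eb the root.

Eb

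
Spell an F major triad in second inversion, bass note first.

The chord tones are F–A–C. With the fifth (C) lowest for second inversion: C, F, A.

C, F, A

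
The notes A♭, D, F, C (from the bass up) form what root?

Reordering Ab, D, F, C into stacked thirds gives D–F–Ab–C; the bottom of that stack, D, is the root.

D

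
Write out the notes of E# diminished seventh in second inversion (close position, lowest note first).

E# diminished seventh is E#–G#–B–D. Second inversion puts the fifth (B) in the bass, with the remaining tones above: B, D, E#, G#.

B, D, E#, G#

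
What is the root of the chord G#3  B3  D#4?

Reordering G#, B, D# into stacked thirds gives G#–B–D#; the bottom of that stack, G#, is the root.

G#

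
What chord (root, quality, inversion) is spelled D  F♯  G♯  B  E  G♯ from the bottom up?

E dominant ninth, third inversion

The pitch classes D, F#, G#, B, E arrange in thirds as E–G#–B–D–F#: an E dominant ninth chord.
With the seventh (D) in the bass, the chord is in third inversion.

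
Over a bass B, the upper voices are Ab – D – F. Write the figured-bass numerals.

7

The notes B, Ab, D, F stack in thirds as B–D–F–Ab — a B diminished seventh chord. The bass B is the root, so this is root position: figured 7.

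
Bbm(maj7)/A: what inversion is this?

Bbm(maj7)/A means Bb minor-major seventh with A in the bass. A is the seventh of Bb minor-major seventh (Bb–Db–F–A), so this is third inversion.

third inversion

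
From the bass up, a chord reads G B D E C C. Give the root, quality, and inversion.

The pitch classes G, B, D, E, C arrange in thirds as C–E–G–B–D: a C major ninth chord.
With the fifth (G) in the bass, the chord is in second inversion.

C major ninth, second inversion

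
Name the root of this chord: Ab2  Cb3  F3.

F

Reordering Ab, Cb, F into stacked thirds gives F–Ab–Cb; the bottom of that stack, F, is the root.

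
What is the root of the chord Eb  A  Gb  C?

A

The distinct letter names are Eb, A, Gb, C. Arranged as a stack of thirds they read A–C–Eb–Gb, so A is the root (an A diminished seventh chord).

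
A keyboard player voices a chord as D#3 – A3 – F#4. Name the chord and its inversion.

D# diminished, root position

The distinct note names are D#, A, F#. Stacked in thirds they read D#–F#–A, which is a diminished triad on D#.
The lowest note is D#, the root of the chord, so this is root position (figured bass 5/3).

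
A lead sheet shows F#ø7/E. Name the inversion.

third inversion

F#ø7/E means F# half-diminished seventh with E in the bass. E is the seventh of F# half-diminished seventh (F#–A–C–E), so this is third inversion.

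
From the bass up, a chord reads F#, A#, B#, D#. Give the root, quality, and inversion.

The distinct note names are F#, A#, B#, D#. Stacked in thirds they read B#–D#–F#–A#, which is a half-diminished seventh chord on B#.
F# is the fifth of B# half-diminished seventh; fifth in the bass means second inversion (figured bass 4/3).

B# half-diminished seventh, second inversion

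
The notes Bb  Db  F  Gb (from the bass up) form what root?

Gb

Bb, Db, F, Gb are the tones of a Gb major seventh chord (Gb–Bb–Db–F), making Gb the root.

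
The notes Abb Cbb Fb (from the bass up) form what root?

Abb, Cbb, Fb are the tones of an Fb diminished triad (Fb–Abb–Cbb), making Fb the root.

Fb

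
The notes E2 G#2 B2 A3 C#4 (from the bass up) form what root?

Reordering E, G#, B, A, C# into stacked thirds gives A–C#–E–G#–B; the bottom of that stack, A, is the root.

A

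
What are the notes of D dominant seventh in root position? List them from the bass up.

D, F#, A, C

D dominant seventh is D–F#–A–C. Root position puts the root (D) in the bass, with the remaining tones above: D, F#, A, C.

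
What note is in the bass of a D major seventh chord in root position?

D

In root position the root is lowest. For D major seventh (D–F#–A–C#) that is D.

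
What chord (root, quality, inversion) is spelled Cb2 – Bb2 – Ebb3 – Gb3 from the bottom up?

The pitch classes Cb, Bb, Ebb, Gb arrange in thirds as Cb–Ebb–Gb–Bb: a Cb minor-major seventh chord.
The lowest note is Cb, the root of the chord, so this is root position (figured bass 7).

Cb minor-major seventh, root position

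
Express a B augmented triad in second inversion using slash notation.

Baug/F##

Second inversion of B augmented has the fifth (F##) in the bass. As a slash chord: Baug/F##.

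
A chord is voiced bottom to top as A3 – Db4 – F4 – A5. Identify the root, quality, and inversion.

Db augmented, second inversion

The pitch classes A, Db, F arrange in thirds as Db–F–A: a Db augmented triad.
With the fifth (A) in the bass, the chord is in second inversion (figured bass 6/4).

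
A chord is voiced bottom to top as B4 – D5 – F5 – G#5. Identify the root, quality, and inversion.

G# diminished seventh, first inversion

Reducing to letter names: B, D, F, G#. These stack in thirds as G#–B–D–F — a G# diminished seventh chord.
With the third (B) in the bass, the chord is in first inversion (figured bass 6/5).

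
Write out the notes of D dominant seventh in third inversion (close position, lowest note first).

D dominant seventh is D–F#–A–C. Third inversion puts the seventh (C) in the bass, with the remaining tones above: C, D, F#, A.

C, D, F#, A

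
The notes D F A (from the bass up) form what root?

D

Reordering D, F, A into stacked thirds gives D–F–A; the bottom of that stack, D, is the root.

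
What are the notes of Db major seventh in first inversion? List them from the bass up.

The chord tones are Db–F–Ab–C. With the third (F) lowest for first inversion: F, Ab, C, Db.

F, Ab, C, Db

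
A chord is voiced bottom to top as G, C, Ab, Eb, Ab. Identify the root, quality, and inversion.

The distinct note names are G, C, Ab, Eb. Stacked in thirds they read Ab–C–Eb–G, which is a major seventh chord on Ab.
G is the seventh of Ab major seventh; seventh in the bass means third inversion (figured bass 4/2).

Ab major seventh, third inversion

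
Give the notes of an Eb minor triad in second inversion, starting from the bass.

The chord tones are Eb–Gb–Bb. With the fifth (Bb) lowest for second inversion: Bb, Eb, Gb.

Bb, Eb, Gb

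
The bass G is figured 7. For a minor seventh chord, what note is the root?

G

The figures 7 mean the root of the chord is in the bass. If G is the root of a minor seventh chord, the root is G (chord tones G–Bb–D–F).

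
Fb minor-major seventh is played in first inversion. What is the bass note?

In first inversion the third is lowest. For Fb minor-major seventh (Fb–Abb–Cb–Eb) that is Abb.

Abb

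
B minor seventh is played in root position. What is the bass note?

B

In root position the root is lowest. For B minor seventh (B–D–F#–A) that is B.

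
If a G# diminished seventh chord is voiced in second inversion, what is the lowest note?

The fifth of G# diminished seventh (G#–B–D–F) is D; that is the bass in second inversion.

D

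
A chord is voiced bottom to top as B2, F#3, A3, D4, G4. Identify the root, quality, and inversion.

The pitch classes B, F#, A, D, G arrange in thirds as G–B–D–F#–A: a G major ninth chord.
With the third (B) in the bass, the chord is in first inversion.

G major ninth, first inversion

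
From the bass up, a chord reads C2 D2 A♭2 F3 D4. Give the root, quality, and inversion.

The distinct note names are C, D, Ab, F. Stacked in thirds they read D–F–Ab–C, which is a half-diminished seventh chord on D.
With the seventh (C) in the bass, the chord is in third inversion (figured bass 4/2).

D half-diminished seventh, third inversion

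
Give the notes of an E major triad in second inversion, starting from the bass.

The chord tones are E–G#–B. With the fifth (B) lowest for second inversion: B, E, G#.

B, E, G#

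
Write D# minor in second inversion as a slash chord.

D#m/A#

Second inversion of D# minor has the fifth (A#) in the bass. As a slash chord: D#m/A#.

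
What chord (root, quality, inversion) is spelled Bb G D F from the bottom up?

G minor seventh, first inversion

The distinct note names are Bb, G, D, F. Stacked in thirds they read G–Bb–D–F, which is a minor seventh chord on G.
Bb is the third of G minor seventh; third in the bass means first inversion (figured bass 6/5).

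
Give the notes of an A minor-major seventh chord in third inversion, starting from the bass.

G#, A, C, E

Spelling A minor-major seventh: A–C–E–G#. In third inversion the seventh is bass, giving G#, A, C, E from the bottom.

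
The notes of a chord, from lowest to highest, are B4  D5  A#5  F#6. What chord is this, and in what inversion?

B minor-major seventh, root position

Reducing to letter names: B, D, A#, F#. These stack in thirds as B–D–F#–A# — a B minor-major seventh chord.
The lowest note is B, the root of the chord, so this is root position (figured bass 7).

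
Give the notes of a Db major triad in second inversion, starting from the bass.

The chord tones are Db–F–Ab. With the fifth (Ab) lowest for second inversion: Ab, Db, F.

Ab, Db, F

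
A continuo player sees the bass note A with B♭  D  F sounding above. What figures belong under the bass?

The notes A, Bb, D, F stack in thirds as Bb–D–F–A — a Bb major seventh chord. The bass A is the seventh, so this is third inversion: figured 4/2.

4/2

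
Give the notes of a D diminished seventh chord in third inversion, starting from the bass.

Cb, D, F, Ab

D diminished seventh is D–F–Ab–Cb. Third inversion puts the seventh (Cb) in the bass, with the remaining tones above: Cb, D, F, Ab.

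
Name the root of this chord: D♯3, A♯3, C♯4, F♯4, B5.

B

Reordering D#, A#, C#, F#, B into stacked thirds gives B–D#–F#–A#–C#; the bottom of that stack, B, is the root.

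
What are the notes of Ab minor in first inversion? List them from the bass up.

Cb, Eb, Ab

The chord tones are Ab–Cb–Eb. With the third (Cb) lowest for first inversion: Cb, Eb, Ab.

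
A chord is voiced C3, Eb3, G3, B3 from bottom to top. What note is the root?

C

C, Eb, G, B are the tones of a C minor-major seventh chord (C–Eb–G–B), making C the root.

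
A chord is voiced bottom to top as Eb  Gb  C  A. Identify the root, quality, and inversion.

The distinct note names are Eb, Gb, C, A. Stacked in thirds they read A–C–Eb–Gb, which is a diminished seventh chord on A.
The lowest note is Eb, the fifth of the chord, so this is second inversion (figured bass 4/3).

A diminished seventh, second inversion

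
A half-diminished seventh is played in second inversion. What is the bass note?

A half-diminished seventh is A–C–Eb–G. Second inversion places the fifth in the bass: Eb.

Eb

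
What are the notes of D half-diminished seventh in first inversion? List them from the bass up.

F, Ab, C, D

The chord tones are D–F–Ab–C. With the third (F) lowest for first inversion: F, Ab, C, D.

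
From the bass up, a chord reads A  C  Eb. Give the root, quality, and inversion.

A diminished, root position

Reducing to letter names: A, C, Eb. These stack in thirds as A–C–Eb — an A diminished triad.
With the root (A) in the bass, the chord is in root position (figured bass 5/3).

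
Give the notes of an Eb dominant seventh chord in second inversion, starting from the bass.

Spelling Eb dominant seventh: Eb–G–Bb–Db. In second inversion the fifth is bass, giving Bb, Db, Eb, G from the bottom.

Bb, Db, Eb, G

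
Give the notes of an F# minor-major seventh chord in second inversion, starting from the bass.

C#, E#, F#, A

F# minor-major seventh is F#–A–C#–E#. Second inversion puts the fifth (C#) in the bass, with the remaining tones above: C#, E#, F#, A.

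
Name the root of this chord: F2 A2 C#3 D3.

D

The distinct letter names are F, A, C#, D. Arranged as a stack of thirds they read D–F–A–C#, so D is the root (a D minor-major seventh chord).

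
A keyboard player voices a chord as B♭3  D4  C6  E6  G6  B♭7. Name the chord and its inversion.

C dominant ninth, third inversion

The distinct note names are Bb, D, C, E, G. Stacked in thirds they read C–E–G–Bb–D, which is a dominant ninth chord on C.
Bb is the seventh of C dominant ninth; seventh in the bass means third inversion.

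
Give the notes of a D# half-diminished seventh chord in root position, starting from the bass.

D# half-diminished seventh is D#–F#–A–C#. Root position puts the root (D#) in the bass, with the remaining tones above: D#, F#, A, C#.

D#, F#, A, C#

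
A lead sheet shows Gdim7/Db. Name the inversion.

second inversion

Gdim7/Db means G diminished seventh with Db in the bass. Db is the fifth of G diminished seventh (G–Bb–Db–Fb), so this is second inversion.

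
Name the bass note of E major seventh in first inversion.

The third of E major seventh (E–G#–B–D#) is G#; that is the bass in first inversion.

G#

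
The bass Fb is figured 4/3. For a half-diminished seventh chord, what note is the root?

The figures 4/3 mean the fifth of the chord is in the bass. If Fb is the fifth of a half-diminished seventh chord, the root is Bb (chord tones Bb–Db–Fb–Ab).

Bb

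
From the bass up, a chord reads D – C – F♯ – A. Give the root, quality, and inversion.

The distinct note names are D, C, F#, A. Stacked in thirds they read D–F#–A–C, which is a dominant seventh chord on D.
The lowest note is D, the root of the chord, so this is root position (figured bass 7).

D dominant seventh, root position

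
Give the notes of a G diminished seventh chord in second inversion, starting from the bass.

Db, Fb, G, Bb

The chord tones are G–Bb–Db–Fb. With the fifth (Db) lowest for second inversion: Db, Fb, G, Bb.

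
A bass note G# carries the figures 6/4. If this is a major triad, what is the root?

The figures 6/4 mean the fifth of the chord is in the bass. If G# is the fifth of a major triad, the root is C# (chord tones C#–E#–G#).

C#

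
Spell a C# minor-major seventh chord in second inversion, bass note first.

The chord tones are C#–E–G#–B#. With the fifth (G#) lowest for second inversion: G#, B#, C#, E.

G#, B#, C#, E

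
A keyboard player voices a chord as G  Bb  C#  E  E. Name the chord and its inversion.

The pitch classes G, Bb, C#, E arrange in thirds as C#–E–G–Bb: a C# diminished seventh chord.
The lowest note is G, the fifth of the chord, so this is second inversion (figured bass 4/3).

C# diminished seventh, second inversion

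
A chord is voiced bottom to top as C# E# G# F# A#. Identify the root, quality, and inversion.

The pitch classes C#, E#, G#, F#, A# arrange in thirds as F#–A#–C#–E#–G#: an F# major ninth chord.
With the fifth (C#) in the bass, the chord is in second inversion.

F# major ninth, second inversion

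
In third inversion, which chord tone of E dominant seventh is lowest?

D

The seventh of E dominant seventh (E–G#–B–D) is D; that is the bass in third inversion.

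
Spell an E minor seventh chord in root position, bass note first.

E, G, B, D

The chord tones are E–G–B–D. With the root (E) lowest for root position: E, G, B, D.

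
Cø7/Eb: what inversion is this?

Cø7/Eb means C half-diminished seventh with Eb in the bass. Eb is the third of C half-diminished seventh (C–Eb–Gb–Bb), so this is first inversion.

first inversion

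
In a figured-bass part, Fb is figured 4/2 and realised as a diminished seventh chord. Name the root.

The figures 4/2 mean the seventh of the chord is in the bass. If Fb is the seventh of a diminished seventh chord, the root is G (chord tones G–Bb–Db–Fb).

G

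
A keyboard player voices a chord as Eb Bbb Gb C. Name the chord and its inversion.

Reducing to letter names: Eb, Bbb, Gb, C. These stack in thirds as C–Eb–Gb–Bbb — a C diminished seventh chord.
The lowest note is Eb, the third of the chord, so this is first inversion (figured bass 6/5).

C diminished seventh, first inversion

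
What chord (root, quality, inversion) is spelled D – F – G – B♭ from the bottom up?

The distinct note names are D, F, G, Bb. Stacked in thirds they read G–Bb–D–F, which is a minor seventh chord on G.
The lowest note is D, the fifth of the chord, so this is second inversion (figured bass 4/3).

G minor seventh, second inversion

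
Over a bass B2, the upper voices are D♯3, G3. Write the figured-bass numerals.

6

The notes B, D#, G stack in thirds as G–B–D# — a G augmented triad. The bass B is the third, so this is first inversion: figured 6.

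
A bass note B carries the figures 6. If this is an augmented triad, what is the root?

The figures 6 mean the third of the chord is in the bass. If B is the third of an augmented triad, the root is G (chord tones G–B–D#).

G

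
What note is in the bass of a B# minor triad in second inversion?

F##

B# minor is B#–D#–F##. Second inversion places the fifth in the bass: F##.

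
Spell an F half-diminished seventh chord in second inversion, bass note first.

Cb, Eb, F, Ab

Spelling F half-diminished seventh: F–Ab–Cb–Eb. In second inversion the fifth is bass, giving Cb, Eb, F, Ab from the bottom.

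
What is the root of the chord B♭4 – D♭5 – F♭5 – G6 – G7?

G

Reordering Bb, Db, Fb, G into stacked thirds gives G–Bb–Db–Fb; the bottom of that stack, G, is the root.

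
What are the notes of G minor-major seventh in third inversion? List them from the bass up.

G minor-major seventh is G–Bb–D–F#. Third inversion puts the seventh (F#) in the bass, with the remaining tones above: F#, G, Bb, D.

F#, G, Bb, D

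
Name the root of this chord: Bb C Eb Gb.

C

Bb, C, Eb, Gb are the tones of a C half-diminished seventh chord (C–Eb–Gb–Bb), making C the root.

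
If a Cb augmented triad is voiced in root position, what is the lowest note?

The root of Cb augmented (Cb–Eb–G) is Cb; that is the bass in root position.

Cb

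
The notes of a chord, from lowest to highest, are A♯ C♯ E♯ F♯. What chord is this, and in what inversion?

F# major seventh, first inversion

Reducing to letter names: A#, C#, E#, F#. These stack in thirds as F#–A#–C#–E# — an F# major seventh chord.
The lowest note is A#, the third of the chord, so this is first inversion (figured bass 6/5).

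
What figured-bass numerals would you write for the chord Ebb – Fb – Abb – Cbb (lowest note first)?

4/2

The notes Ebb, Fb, Abb, Cbb stack in thirds as Fb–Abb–Cbb–Ebb — an Fb half-diminished seventh chord. The bass Ebb is the seventh, so this is third inversion: figured 4/2.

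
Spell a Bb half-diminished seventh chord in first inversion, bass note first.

Db, Fb, Ab, Bb

Spelling Bb half-diminished seventh: Bb–Db–Fb–Ab. In first inversion the third is bass, giving Db, Fb, Ab, Bb from the bottom.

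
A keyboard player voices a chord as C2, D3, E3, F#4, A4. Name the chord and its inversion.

D dominant ninth, third inversion

Reducing to letter names: C, D, E, F#, A. These stack in thirds as D–F#–A–C–E — a D dominant ninth chord.
The lowest note is C, the seventh of the chord, so this is third inversion.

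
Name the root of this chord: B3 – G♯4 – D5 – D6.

G#

B, G#, D are the tones of a G# diminished triad (G#–B–D), making G# the root.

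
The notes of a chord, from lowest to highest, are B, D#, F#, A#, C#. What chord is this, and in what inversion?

B major ninth, root position

The distinct note names are B, D#, F#, A#, C#. Stacked in thirds they read B–D#–F#–A#–C#, which is a major ninth chord on B.
B is the root of B major ninth; root in the bass means root position.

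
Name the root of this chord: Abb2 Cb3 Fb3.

Reordering Abb, Cb, Fb into stacked thirds gives Fb–Abb–Cb; the bottom of that stack, Fb, is the root.

Fb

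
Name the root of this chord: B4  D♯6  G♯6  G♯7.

Reordering B, D#, G# into stacked thirds gives G#–B–D#; the bottom of that stack, G#, is the root.

G#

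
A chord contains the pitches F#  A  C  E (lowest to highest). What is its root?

The distinct letter names are F#, A, C, E. Arranged as a stack of thirds they read F#–A–C–E, so F# is the root (an F# half-diminished seventh chord).

F#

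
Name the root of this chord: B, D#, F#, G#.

G#

The distinct letter names are B, D#, F#, G#. Arranged as a stack of thirds they read G#–B–D#–F#, so G# is the root (a G# minor seventh chord).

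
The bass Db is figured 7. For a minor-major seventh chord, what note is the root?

Db

The figures 7 mean the root of the chord is in the bass. If Db is the root of a minor-major seventh chord, the root is Db (chord tones Db–Fb–Ab–C).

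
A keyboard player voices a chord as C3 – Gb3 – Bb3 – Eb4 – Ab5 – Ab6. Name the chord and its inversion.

The distinct note names are C, Gb, Bb, Eb, Ab. Stacked in thirds they read Ab–C–Eb–Gb–Bb, which is a dominant ninth chord on Ab.
The lowest note is C, the third of the chord, so this is first inversion.

Ab dominant ninth, first inversion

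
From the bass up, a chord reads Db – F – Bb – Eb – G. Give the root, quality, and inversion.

Eb dominant ninth, third inversion

The pitch classes Db, F, Bb, Eb, G arrange in thirds as Eb–G–Bb–Db–F: an Eb dominant ninth chord.
With the seventh (Db) in the bass, the chord is in third inversion.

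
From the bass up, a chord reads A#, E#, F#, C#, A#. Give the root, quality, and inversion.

F# major seventh, first inversion

Reducing to letter names: A#, E#, F#, C#. These stack in thirds as F#–A#–C#–E# — an F# major seventh chord.
With the third (A#) in the bass, the chord is in first inversion (figured bass 6/5).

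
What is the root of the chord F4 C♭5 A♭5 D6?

D

F, Cb, Ab, D are the tones of a D diminished seventh chord (D–F–Ab–Cb), making D the root.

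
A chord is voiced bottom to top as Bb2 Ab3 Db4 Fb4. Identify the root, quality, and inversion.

The pitch classes Bb, Ab, Db, Fb arrange in thirds as Bb–Db–Fb–Ab: a Bb half-diminished seventh chord.
The lowest note is Bb, the root of the chord, so this is root position (figured bass 7).

Bb half-diminished seventh, root position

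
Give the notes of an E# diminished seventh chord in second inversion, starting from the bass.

Spelling E# diminished seventh: E#–G#–B–D. In second inversion the fifth is bass, giving B, D, E#, G# from the bottom.

B, D, E#, G#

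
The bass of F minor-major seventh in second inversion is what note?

F minor-major seventh is F–Ab–C–E. Second inversion places the fifth in the bass: C.

C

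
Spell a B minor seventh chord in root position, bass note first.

Spelling B minor seventh: B–D–F#–A. In root position the root is bass, giving B, D, F#, A from the bottom.

B, D, F#, A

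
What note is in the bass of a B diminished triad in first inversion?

B diminished is B–D–F. First inversion places the third in the bass: D.

D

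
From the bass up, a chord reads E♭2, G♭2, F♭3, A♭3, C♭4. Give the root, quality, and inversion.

Fb major ninth, third inversion

Reducing to letter names: Eb, Gb, Fb, Ab, Cb. These stack in thirds as Fb–Ab–Cb–Eb–Gb — an Fb major ninth chord.
Eb is the seventh of Fb major ninth; seventh in the bass means third inversion.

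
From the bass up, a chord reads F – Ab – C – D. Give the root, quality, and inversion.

Reducing to letter names: F, Ab, C, D. These stack in thirds as D–F–Ab–C — a D half-diminished seventh chord.
F is the third of D half-diminished seventh; third in the bass means first inversion (figured bass 6/5).

D half-diminished seventh, first inversion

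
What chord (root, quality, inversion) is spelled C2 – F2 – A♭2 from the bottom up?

F minor, second inversion

The distinct note names are C, F, Ab. Stacked in thirds they read F–Ab–C, which is a minor triad on F.
With the fifth (C) in the bass, the chord is in second inversion (figured bass 6/4).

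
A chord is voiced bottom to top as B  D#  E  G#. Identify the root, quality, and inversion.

E major seventh, second inversion

The distinct note names are B, D#, E, G#. Stacked in thirds they read E–G#–B–D#, which is a major seventh chord on E.
The lowest note is B, the fifth of the chord, so this is second inversion (figured bass 4/3).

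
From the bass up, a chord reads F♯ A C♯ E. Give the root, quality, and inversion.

F# minor seventh, root position

The distinct note names are F#, A, C#, E. Stacked in thirds they read F#–A–C#–E, which is a minor seventh chord on F#.
F# is the root of F# minor seventh; root in the bass means root position (figured bass 7).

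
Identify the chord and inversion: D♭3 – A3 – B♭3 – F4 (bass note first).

Bb minor-major seventh, first inversion

The pitch classes Db, A, Bb, F arrange in thirds as Bb–Db–F–A: a Bb minor-major seventh chord.
With the third (Db) in the bass, the chord is in first inversion (figured bass 6/5).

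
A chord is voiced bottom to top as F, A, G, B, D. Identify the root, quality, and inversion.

Reducing to letter names: F, A, G, B, D. These stack in thirds as G–B–D–F–A — a G dominant ninth chord.
F is the seventh of G dominant ninth; seventh in the bass means third inversion.

G dominant ninth, third inversion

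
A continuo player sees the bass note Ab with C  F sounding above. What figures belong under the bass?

6

The notes Ab, C, F stack in thirds as F–Ab–C — an F minor triad. The bass Ab is the third, so this is first inversion: figured 6.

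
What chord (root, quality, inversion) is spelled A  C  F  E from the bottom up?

The distinct note names are A, C, F, E. Stacked in thirds they read F–A–C–E, which is a major seventh chord on F.
A is the third of F major seventh; third in the bass means first inversion (figured bass 6/5).

F major seventh, first inversion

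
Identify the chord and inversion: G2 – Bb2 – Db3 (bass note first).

The pitch classes G, Bb, Db arrange in thirds as G–Bb–Db: a G diminished triad.
G is the root of G diminished; root in the bass means root position (figured bass 5/3).

G diminished, root position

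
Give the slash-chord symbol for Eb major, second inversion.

Second inversion of Eb major has the fifth (Bb) in the bass. As a slash chord: Ebmaj/Bb.

Ebmaj/Bb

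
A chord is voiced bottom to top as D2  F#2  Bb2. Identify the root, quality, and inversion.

Reducing to letter names: D, F#, Bb. These stack in thirds as Bb–D–F# — a Bb augmented triad.
The lowest note is D, the third of the chord, so this is first inversion (figured bass 6).

Bb augmented, first inversion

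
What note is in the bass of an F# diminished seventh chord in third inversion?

In third inversion the seventh is lowest. For F# diminished seventh (F#–A–C–Eb) that is Eb.

Eb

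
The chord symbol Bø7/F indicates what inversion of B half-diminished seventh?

second inversion

Bø7/F means B half-diminished seventh with F in the bass. F is the fifth of B half-diminished seventh (B–D–F–A), so this is second inversion.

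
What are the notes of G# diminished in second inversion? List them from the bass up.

G# diminished is G#–B–D. Second inversion puts the fifth (D) in the bass, with the remaining tones above: D, G#, B.

D, G#, B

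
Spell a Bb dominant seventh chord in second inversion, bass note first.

F, Ab, Bb, D

Spelling Bb dominant seventh: Bb–D–F–Ab. In second inversion the fifth is bass, giving F, Ab, Bb, D from the bottom.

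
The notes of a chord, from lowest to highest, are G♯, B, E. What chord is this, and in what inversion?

E major, first inversion

The pitch classes G#, B, E arrange in thirds as E–G#–B: an E major triad.
With the third (G#) in the bass, the chord is in first inversion (figured bass 6).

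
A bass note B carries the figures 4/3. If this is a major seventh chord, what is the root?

The figures 4/3 mean the fifth of the chord is in the bass. If B is the fifth of a major seventh chord, the root is E (chord tones E–G#–B–D#).

E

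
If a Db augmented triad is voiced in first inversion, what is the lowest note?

F

In first inversion the third is lowest. For Db augmented (Db–F–A) that is F.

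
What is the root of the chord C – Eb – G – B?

C

Reordering C, Eb, G, B into stacked thirds gives C–Eb–G–B; the bottom of that stack, C, is the root.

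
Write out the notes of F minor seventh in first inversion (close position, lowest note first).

F minor seventh is F–Ab–C–Eb. First inversion puts the third (Ab) in the bass, with the remaining tones above: Ab, C, Eb, F.

Ab, C, Eb, F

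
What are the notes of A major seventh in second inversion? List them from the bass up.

E, G#, A, C#

A major seventh is A–C#–E–G#. Second inversion puts the fifth (E) in the bass, with the remaining tones above: E, G#, A, C#.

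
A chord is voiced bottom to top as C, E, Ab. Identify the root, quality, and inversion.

Ab augmented, first inversion

The pitch classes C, E, Ab arrange in thirds as Ab–C–E: an Ab augmented triad.
The lowest note is C, the third of the chord, so this is first inversion (figured bass 6).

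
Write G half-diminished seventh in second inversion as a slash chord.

Gø7/Db

Second inversion of G half-diminished seventh has the fifth (Db) in the bass. As a slash chord: Gø7/Db.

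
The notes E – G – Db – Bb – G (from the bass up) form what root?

The distinct letter names are E, G, Db, Bb. Arranged as a stack of thirds they read E–G–Bb–Db, so E is the root (an E diminished seventh chord).

E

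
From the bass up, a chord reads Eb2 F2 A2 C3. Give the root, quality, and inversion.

The distinct note names are Eb, F, A, C. Stacked in thirds they read F–A–C–Eb, which is a dominant seventh chord on F.
With the seventh (Eb) in the bass, the chord is in third inversion (figured bass 4/2).

F dominant seventh, third inversion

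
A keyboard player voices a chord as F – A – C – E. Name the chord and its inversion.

The pitch classes F, A, C, E arrange in thirds as F–A–C–E: an F major seventh chord.
The lowest note is F, the root of the chord, so this is root position (figured bass 7).

F major seventh, root position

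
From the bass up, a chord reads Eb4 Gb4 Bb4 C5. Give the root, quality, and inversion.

The pitch classes Eb, Gb, Bb, C arrange in thirds as C–Eb–Gb–Bb: a C half-diminished seventh chord.
Eb is the third of C half-diminished seventh; third in the bass means first inversion (figured bass 6/5).

C half-diminished seventh, first inversion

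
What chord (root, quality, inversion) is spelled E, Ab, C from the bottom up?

The pitch classes E, Ab, C arrange in thirds as Ab–C–E: an Ab augmented triad.
With the fifth (E) in the bass, the chord is in second inversion (figured bass 6/4).

Ab augmented, second inversion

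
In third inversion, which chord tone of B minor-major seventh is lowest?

The seventh of B minor-major seventh (B–D–F#–A#) is A#; that is the bass in third inversion.

A#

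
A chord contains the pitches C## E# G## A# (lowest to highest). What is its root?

A#

C##, E#, G##, A# are the tones of an A# major seventh chord (A#–C##–E#–G##), making A# the root.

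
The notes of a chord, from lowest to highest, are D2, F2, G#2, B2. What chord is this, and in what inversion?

Reducing to letter names: D, F, G#, B. These stack in thirds as G#–B–D–F — a G# diminished seventh chord.
The lowest note is D, the fifth of the chord, so this is second inversion (figured bass 4/3).

G# diminished seventh, second inversion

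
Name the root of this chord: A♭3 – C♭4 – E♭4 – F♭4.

Fb

Reordering Ab, Cb, Eb, Fb into stacked thirds gives Fb–Ab–Cb–Eb; the bottom of that stack, Fb, is the root.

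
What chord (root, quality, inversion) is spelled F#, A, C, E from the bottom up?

F# half-diminished seventh, root position

The pitch classes F#, A, C, E arrange in thirds as F#–A–C–E: an F# half-diminished seventh chord.
F# is the root of F# half-diminished seventh; root in the bass means root position (figured bass 7).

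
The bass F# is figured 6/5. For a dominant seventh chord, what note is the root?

D

The figures 6/5 mean the third of the chord is in the bass. If F# is the third of a dominant seventh chord, the root is D (chord tones D–F#–A–C).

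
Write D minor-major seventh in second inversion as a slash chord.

Second inversion of D minor-major seventh has the fifth (A) in the bass. As a slash chord: Dm(maj7)/A.

Dm(maj7)/A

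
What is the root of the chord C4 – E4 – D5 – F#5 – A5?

Reordering C, E, D, F#, A into stacked thirds gives D–F#–A–C–E; the bottom of that stack, D, is the root.

D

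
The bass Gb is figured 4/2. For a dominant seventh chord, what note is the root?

The figures 4/2 mean the seventh of the chord is in the bass. If Gb is the seventh of a dominant seventh chord, the root is Ab (chord tones Ab–C–Eb–Gb).

Ab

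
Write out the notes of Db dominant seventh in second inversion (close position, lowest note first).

The chord tones are Db–F–Ab–Cb. With the fifth (Ab) lowest for second inversion: Ab, Cb, Db, F.

Ab, Cb, Db, F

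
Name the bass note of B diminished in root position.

B

The root of B diminished (B–D–F) is B; that is the bass in root position.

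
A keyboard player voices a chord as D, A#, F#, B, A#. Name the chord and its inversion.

The pitch classes D, A#, F#, B arrange in thirds as B–D–F#–A#: a B minor-major seventh chord.
The lowest note is D, the third of the chord, so this is first inversion (figured bass 6/5).

B minor-major seventh, first inversion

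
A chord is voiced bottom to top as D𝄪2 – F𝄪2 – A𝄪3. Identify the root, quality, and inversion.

Reducing to letter names: D##, F##, A##. These stack in thirds as D##–F##–A## — a D## minor triad.
With the root (D##) in the bass, the chord is in root position (figured bass 5/3).

D## minor, root position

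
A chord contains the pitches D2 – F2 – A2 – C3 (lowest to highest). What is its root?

D

The distinct letter names are D, F, A, C. Arranged as a stack of thirds they read D–F–A–C, so D is the root (a D minor seventh chord).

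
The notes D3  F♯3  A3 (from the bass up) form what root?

D

The distinct letter names are D, F#, A. Arranged as a stack of thirds they read D–F#–A, so D is the root (a D major triad).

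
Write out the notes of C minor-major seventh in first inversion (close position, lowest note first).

Spelling C minor-major seventh: C–Eb–G–B. In first inversion the third is bass, giving Eb, G, B, C from the bottom.

Eb, G, B, C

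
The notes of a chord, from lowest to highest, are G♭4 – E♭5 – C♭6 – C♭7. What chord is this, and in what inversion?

The distinct note names are Gb, Eb, Cb. Stacked in thirds they read Cb–Eb–Gb, which is a major triad on Cb.
With the fifth (Gb) in the bass, the chord is in second inversion (figured bass 6/4).

Cb major, second inversion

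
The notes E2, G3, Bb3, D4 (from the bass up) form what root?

E

The distinct letter names are E, G, Bb, D. Arranged as a stack of thirds they read E–G–Bb–D, so E is the root (an E half-diminished seventh chord).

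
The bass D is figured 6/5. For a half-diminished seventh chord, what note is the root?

The figures 6/5 mean the third of the chord is in the bass. If D is the third of a half-diminished seventh chord, the root is B (chord tones B–D–F–A).

B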